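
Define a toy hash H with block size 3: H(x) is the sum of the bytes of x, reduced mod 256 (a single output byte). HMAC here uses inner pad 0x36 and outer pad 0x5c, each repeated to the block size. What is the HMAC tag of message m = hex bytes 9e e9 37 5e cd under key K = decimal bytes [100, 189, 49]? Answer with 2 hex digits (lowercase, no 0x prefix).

Key decimal bytes [100, 189, 49] = 64 bd 31 is exactly B = 3 bytes: K' = 64 bd 31.
K' ⊕ ipad = 52 8b 07.  K' ⊕ opad = 38 e1 6d.
Inner input = (K'⊕ipad) ∥ m = 52 8b 07 ∥ 9e e9 37 5e cd.
Inner hash: sum = 82+139+7+158+233+55+94+205 = 973; mod 256 = 205 → cd.
Outer input = (K'⊕opad) ∥ inner = 38 e1 6d ∥ cd.
Outer hash (tag): sum = 56+225+109+205 = 595; mod 256 = 83 → 53.

53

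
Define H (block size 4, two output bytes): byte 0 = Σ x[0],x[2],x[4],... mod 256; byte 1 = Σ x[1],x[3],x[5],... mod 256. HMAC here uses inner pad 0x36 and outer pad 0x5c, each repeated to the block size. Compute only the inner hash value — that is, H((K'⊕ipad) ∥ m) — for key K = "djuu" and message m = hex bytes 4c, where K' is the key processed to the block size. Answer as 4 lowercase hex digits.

Key "djuu" = 64 6a 75 75 is exactly B = 4 bytes: K' = 64 6a 75 75.
K' ⊕ ipad = 52 5c 43 43.
Inner input = 52 5c 43 43 ∥ 4c.
Inner hash: even-index sum = 225 mod 256 = 225; odd-index sum = 159 mod 256 = 159 → e1 9f.

e19f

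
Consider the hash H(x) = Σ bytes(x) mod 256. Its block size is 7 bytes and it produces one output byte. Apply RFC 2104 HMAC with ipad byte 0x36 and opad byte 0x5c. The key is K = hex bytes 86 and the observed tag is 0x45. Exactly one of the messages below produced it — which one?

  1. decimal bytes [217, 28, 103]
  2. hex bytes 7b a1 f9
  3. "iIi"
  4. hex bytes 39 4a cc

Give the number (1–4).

Key hex bytes 86 is 1 byte ≤ B = 7; zero-pad to 7 bytes: K' = 86 00 00 00 00 00 00.
K' ⊕ ipad = b0 36 36 36 36 36 36; K' ⊕ opad = da 5c 5c 5c 5c 5c 5c.
m1: inner = H(b0 36 36 36 36 36 36 d9 1c 67) = 50; tag = H(da 5c 5c 5c 5c 5c 5c 50) = 52
m2: inner = H(b0 36 36 36 36 36 36 7b a1 f9) = 09; tag = H(da 5c 5c 5c 5c 5c 5c 09) = 0b
m3: inner = H(b0 36 36 36 36 36 36 69 49 69) = 0f; tag = H(da 5c 5c 5c 5c 5c 5c 0f) = 11
m4: inner = H(b0 36 36 36 36 36 36 39 4a cc) = 43; tag = H(da 5c 5c 5c 5c 5c 5c 43) = 45 ← matches

4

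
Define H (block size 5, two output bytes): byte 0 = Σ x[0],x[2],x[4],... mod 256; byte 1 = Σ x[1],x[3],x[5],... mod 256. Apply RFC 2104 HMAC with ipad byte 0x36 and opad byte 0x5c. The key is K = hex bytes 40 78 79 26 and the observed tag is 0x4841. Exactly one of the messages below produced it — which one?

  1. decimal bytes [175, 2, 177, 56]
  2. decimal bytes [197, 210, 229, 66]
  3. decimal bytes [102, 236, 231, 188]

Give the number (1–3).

3

Key hex bytes 40 78 79 26 is 4 bytes ≤ B = 5; zero-pad to 5 bytes: K' = 40 78 79 26 00.
K' ⊕ ipad = 76 4e 4f 10 36; K' ⊕ opad = 1c 24 25 7a 5c.
m1: inner = H(76 4e 4f 10 36 af 02 b1 38) = 35 be; tag = H(1c 24 25 7a 5c 35 be) = 5bd3
m2: inner = H(76 4e 4f 10 36 c5 d2 e5 42) = 0f 08; tag = H(1c 24 25 7a 5c 0f 08) = a5ad
m3: inner = H(76 4e 4f 10 36 66 ec e7 bc) = a3 ab; tag = H(1c 24 25 7a 5c a3 ab) = 4841 ← matches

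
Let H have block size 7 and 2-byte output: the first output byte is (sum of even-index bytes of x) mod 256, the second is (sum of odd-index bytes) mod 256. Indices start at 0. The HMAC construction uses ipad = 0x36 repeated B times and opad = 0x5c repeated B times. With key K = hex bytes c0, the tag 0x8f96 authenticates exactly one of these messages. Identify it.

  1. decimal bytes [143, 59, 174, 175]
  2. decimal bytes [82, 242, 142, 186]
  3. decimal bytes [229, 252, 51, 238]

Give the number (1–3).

Key hex bytes c0 is 1 byte ≤ B = 7; zero-pad to 7 bytes: K' = c0 00 00 00 00 00 00.
K' ⊕ ipad = f6 36 36 36 36 36 36; K' ⊕ opad = 9c 5c 5c 5c 5c 5c 5c.
m1: inner = H(f6 36 36 36 36 36 36 8f 3b ae af) = 82 df; tag = H(9c 5c 5c 5c 5c 5c 5c 82 df) = 8f96 ← matches
m2: inner = H(f6 36 36 36 36 36 36 52 f2 8e ba) = 44 82; tag = H(9c 5c 5c 5c 5c 5c 5c 44 82) = 3258
m3: inner = H(f6 36 36 36 36 36 36 e5 fc 33 ee) = 82 ba; tag = H(9c 5c 5c 5c 5c 5c 5c 82 ba) = 6a96

1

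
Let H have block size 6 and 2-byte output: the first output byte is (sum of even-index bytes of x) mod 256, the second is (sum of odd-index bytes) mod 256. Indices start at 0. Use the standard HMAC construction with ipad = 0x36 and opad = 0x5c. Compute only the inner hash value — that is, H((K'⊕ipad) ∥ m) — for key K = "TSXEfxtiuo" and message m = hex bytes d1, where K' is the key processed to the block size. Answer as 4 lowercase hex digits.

0a4a

Key "TSXEfxtiuo" = 54 53 58 45 66 78 74 69 75 6f is 10 bytes > B = 6, so hash it first: H(key) = fb e8, then zero-pad to 6 bytes: K' = fb e8 00 00 00 00.
K' ⊕ ipad = cd de 36 36 36 36.
Inner input = cd de 36 36 36 36 ∥ d1.
Inner hash: even-index sum = 522 mod 256 = 10; odd-index sum = 330 mod 256 = 74 → 0a 4a.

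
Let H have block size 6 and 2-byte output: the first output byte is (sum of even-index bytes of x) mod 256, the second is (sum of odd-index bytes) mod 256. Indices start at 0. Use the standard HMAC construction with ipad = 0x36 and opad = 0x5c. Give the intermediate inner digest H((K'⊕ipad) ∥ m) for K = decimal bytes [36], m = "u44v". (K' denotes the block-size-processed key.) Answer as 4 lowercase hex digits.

Key decimal bytes [36] = 24 is 1 byte ≤ B = 6; zero-pad to 6 bytes: K' = 24 00 00 00 00 00.
K' ⊕ ipad = 12 36 36 36 36 36.
Inner input = 12 36 36 36 36 36 ∥ 75 34 34 76.
Inner hash: even-index sum = 295 mod 256 = 39; odd-index sum = 332 mod 256 = 76 → 27 4c.

274c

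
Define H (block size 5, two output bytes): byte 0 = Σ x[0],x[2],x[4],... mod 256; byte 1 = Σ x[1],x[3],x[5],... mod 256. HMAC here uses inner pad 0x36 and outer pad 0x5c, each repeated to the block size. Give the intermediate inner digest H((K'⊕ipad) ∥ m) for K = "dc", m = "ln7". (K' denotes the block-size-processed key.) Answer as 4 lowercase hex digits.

Key "dc" = 64 63 is 2 bytes ≤ B = 5; zero-pad to 5 bytes: K' = 64 63 00 00 00.
K' ⊕ ipad = 52 55 36 36 36.
Inner input = 52 55 36 36 36 ∥ 6c 6e 37.
Inner hash: even-index sum = 300 mod 256 = 44; odd-index sum = 302 mod 256 = 46 → 2c 2e.

2c2e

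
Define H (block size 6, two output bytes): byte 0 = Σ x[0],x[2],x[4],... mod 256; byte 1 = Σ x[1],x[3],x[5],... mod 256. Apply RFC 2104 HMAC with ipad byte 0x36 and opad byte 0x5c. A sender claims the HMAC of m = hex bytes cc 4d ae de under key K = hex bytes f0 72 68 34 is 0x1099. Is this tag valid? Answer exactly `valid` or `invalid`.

valid

Key hex bytes f0 72 68 34 is 4 bytes ≤ B = 6; zero-pad to 6 bytes: K' = f0 72 68 34 00 00.
K' ⊕ ipad = c6 44 5e 02 36 36; K' ⊕ opad = ac 2e 34 68 5c 5c.
Inner hash: even-index sum = 724 mod 256 = 212; odd-index sum = 423 mod 256 = 167 → d4 a7.
Outer hash (recomputed tag): even-index sum = 528 mod 256 = 16; odd-index sum = 409 mod 256 = 153 → 10 99.
Recomputed tag = 1099; claimed = 1099 → match.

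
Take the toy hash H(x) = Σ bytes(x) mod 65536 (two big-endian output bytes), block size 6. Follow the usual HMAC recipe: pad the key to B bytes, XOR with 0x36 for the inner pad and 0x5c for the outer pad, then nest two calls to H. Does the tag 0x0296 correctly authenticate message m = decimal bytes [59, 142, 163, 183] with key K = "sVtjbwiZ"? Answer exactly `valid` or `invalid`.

valid

Key "sVtjbwiZ" = 73 56 74 6a 62 77 69 5a is 8 bytes > B = 6, so hash it first: H(key) = 03 43, then zero-pad to 6 bytes: K' = 03 43 00 00 00 00.
K' ⊕ ipad = 35 75 36 36 36 36; K' ⊕ opad = 5f 1f 5c 5c 5c 5c.
Inner hash: sum = 53+117+54+54+54+54+59+142+163+183 = 933 → 03 a5.
Outer hash (recomputed tag): sum = 95+31+92+92+92+92+3+165 = 662 → 02 96.
Recomputed tag = 0296; claimed = 0296 → match.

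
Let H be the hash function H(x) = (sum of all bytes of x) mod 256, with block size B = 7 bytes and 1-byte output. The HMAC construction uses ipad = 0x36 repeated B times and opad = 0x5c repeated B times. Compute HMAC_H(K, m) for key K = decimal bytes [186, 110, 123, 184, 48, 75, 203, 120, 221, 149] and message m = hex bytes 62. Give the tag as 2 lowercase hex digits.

62

Key decimal bytes [186, 110, 123, 184, 48, 75, 203, 120, 221, 149] = ba 6e 7b b8 30 4b cb 78 dd 95 is 10 bytes > B = 7, so hash it first: H(key) = 8b, then zero-pad to 7 bytes: K' = 8b 00 00 00 00 00 00.
K' ⊕ ipad = bd 36 36 36 36 36 36.  K' ⊕ opad = d7 5c 5c 5c 5c 5c 5c.
Inner input = (K'⊕ipad) ∥ m = bd 36 36 36 36 36 36 ∥ 62.
Inner hash: sum = 189+54+54+54+54+54+54+98 = 611; mod 256 = 99 → 63.
Outer input = (K'⊕opad) ∥ inner = d7 5c 5c 5c 5c 5c 5c ∥ 63.
Outer hash (tag): sum = 215+92+92+92+92+92+92+99 = 866; mod 256 = 98 → 62.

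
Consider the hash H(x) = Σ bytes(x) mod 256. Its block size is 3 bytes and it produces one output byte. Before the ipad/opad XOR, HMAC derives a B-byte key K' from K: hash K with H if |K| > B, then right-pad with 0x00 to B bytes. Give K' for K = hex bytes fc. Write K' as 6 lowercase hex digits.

Key hex bytes fc is 1 byte ≤ B = 3; zero-pad to 3 bytes: K' = fc 00 00.

fc0000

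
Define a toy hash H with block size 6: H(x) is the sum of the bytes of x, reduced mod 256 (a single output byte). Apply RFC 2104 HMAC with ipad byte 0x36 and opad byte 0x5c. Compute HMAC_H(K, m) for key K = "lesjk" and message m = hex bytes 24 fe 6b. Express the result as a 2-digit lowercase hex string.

Key "lesjk" = 6c 65 73 6a 6b is 5 bytes ≤ B = 6; zero-pad to 6 bytes: K' = 6c 65 73 6a 6b 00.
K' ⊕ ipad = 5a 53 45 5c 5d 36.  K' ⊕ opad = 30 39 2f 36 37 5c.
Inner input = (K'⊕ipad) ∥ m = 5a 53 45 5c 5d 36 ∥ 24 fe 6b.
Inner hash: sum = 90+83+69+92+93+54+36+254+107 = 878; mod 256 = 110 → 6e.
Outer input = (K'⊕opad) ∥ inner = 30 39 2f 36 37 5c ∥ 6e.
Outer hash (tag): sum = 48+57+47+54+55+92+110 = 463; mod 256 = 207 → cf.

cf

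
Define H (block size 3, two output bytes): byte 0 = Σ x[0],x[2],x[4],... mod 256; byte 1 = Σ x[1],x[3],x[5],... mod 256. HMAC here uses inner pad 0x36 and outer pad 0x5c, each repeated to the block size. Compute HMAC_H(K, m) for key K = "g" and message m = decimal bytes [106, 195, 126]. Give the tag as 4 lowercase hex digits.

Key "g" = 67 is 1 byte ≤ B = 3; zero-pad to 3 bytes: K' = 67 00 00.
K' ⊕ ipad = 51 36 36.  K' ⊕ opad = 3b 5c 5c.
Inner input = (K'⊕ipad) ∥ m = 51 36 36 ∥ 6a c3 7e.
Inner hash: even-index sum = 330 mod 256 = 74; odd-index sum = 286 mod 256 = 30 → 4a 1e.
Outer input = (K'⊕opad) ∥ inner = 3b 5c 5c ∥ 4a 1e.
Outer hash (tag): even-index sum = 181 mod 256 = 181; odd-index sum = 166 mod 256 = 166 → b5 a6.

b5a6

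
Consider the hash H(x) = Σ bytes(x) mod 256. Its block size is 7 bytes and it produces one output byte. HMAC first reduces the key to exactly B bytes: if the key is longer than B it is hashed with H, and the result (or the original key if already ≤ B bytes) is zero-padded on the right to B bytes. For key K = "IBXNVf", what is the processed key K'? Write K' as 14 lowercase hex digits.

4942584e566600

Key "IBXNVf" = 49 42 58 4e 56 66 is 6 bytes ≤ B = 7; zero-pad to 7 bytes: K' = 49 42 58 4e 56 66 00.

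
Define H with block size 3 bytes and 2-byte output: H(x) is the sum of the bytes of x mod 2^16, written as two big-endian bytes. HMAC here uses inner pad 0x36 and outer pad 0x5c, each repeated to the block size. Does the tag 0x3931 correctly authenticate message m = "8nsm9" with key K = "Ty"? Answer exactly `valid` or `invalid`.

invalid

Key "Ty" = 54 79 is 2 bytes ≤ B = 3; zero-pad to 3 bytes: K' = 54 79 00.
K' ⊕ ipad = 62 4f 36; K' ⊕ opad = 08 25 5c.
Inner hash: sum = 98+79+54+56+110+115+109+57 = 678 → 02 a6.
Outer hash (recomputed tag): sum = 8+37+92+2+166 = 305 → 01 31.
Recomputed tag = 0131; claimed = 3931 → mismatch.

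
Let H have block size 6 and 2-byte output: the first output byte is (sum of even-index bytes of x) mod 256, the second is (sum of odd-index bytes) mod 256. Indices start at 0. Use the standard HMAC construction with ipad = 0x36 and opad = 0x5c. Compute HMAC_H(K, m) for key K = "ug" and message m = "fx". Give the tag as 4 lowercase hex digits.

Key "ug" = 75 67 is 2 bytes ≤ B = 6; zero-pad to 6 bytes: K' = 75 67 00 00 00 00.
K' ⊕ ipad = 43 51 36 36 36 36.  K' ⊕ opad = 29 3b 5c 5c 5c 5c.
Inner input = (K'⊕ipad) ∥ m = 43 51 36 36 36 36 ∥ 66 78.
Inner hash: even-index sum = 277 mod 256 = 21; odd-index sum = 309 mod 256 = 53 → 15 35.
Outer input = (K'⊕opad) ∥ inner = 29 3b 5c 5c 5c 5c ∥ 15 35.
Outer hash (tag): even-index sum = 246 mod 256 = 246; odd-index sum = 296 mod 256 = 40 → f6 28.

f628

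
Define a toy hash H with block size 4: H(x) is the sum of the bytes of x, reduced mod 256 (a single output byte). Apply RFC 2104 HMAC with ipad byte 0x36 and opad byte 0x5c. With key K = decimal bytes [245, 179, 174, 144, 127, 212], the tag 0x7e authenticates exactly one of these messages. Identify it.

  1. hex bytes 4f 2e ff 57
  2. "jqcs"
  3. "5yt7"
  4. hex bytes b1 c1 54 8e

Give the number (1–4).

4

Key decimal bytes [245, 179, 174, 144, 127, 212] = f5 b3 ae 90 7f d4 is 6 bytes > B = 4, so hash it first: H(key) = 39, then zero-pad to 4 bytes: K' = 39 00 00 00.
K' ⊕ ipad = 0f 36 36 36; K' ⊕ opad = 65 5c 5c 5c.
m1: inner = H(0f 36 36 36 4f 2e ff 57) = 84; tag = H(65 5c 5c 5c 84) = fd
m2: inner = H(0f 36 36 36 6a 71 63 73) = 62; tag = H(65 5c 5c 5c 62) = db
m3: inner = H(0f 36 36 36 35 79 74 37) = 0a; tag = H(65 5c 5c 5c 0a) = 83
m4: inner = H(0f 36 36 36 b1 c1 54 8e) = 05; tag = H(65 5c 5c 5c 05) = 7e ← matches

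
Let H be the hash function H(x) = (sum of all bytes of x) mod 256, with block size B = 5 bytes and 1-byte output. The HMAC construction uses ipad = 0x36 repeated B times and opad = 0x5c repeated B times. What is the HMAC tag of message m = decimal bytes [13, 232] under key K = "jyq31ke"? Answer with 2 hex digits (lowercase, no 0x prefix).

cf

Key "jyq31ke" = 6a 79 71 33 31 6b 65 is 7 bytes > B = 5, so hash it first: H(key) = 88, then zero-pad to 5 bytes: K' = 88 00 00 00 00.
K' ⊕ ipad = be 36 36 36 36.  K' ⊕ opad = d4 5c 5c 5c 5c.
Inner input = (K'⊕ipad) ∥ m = be 36 36 36 36 ∥ 0d e8.
Inner hash: sum = 190+54+54+54+54+13+232 = 651; mod 256 = 139 → 8b.
Outer input = (K'⊕opad) ∥ inner = d4 5c 5c 5c 5c ∥ 8b.
Outer hash (tag): sum = 212+92+92+92+92+139 = 719; mod 256 = 207 → cf.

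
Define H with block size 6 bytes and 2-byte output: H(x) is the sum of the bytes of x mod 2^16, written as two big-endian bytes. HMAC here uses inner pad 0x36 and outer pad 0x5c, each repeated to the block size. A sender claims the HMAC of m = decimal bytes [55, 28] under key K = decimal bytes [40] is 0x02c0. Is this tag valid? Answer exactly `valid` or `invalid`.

Key decimal bytes [40] = 28 is 1 byte ≤ B = 6; zero-pad to 6 bytes: K' = 28 00 00 00 00 00.
K' ⊕ ipad = 1e 36 36 36 36 36; K' ⊕ opad = 74 5c 5c 5c 5c 5c.
Inner hash: sum = 30+54+54+54+54+54+55+28 = 383 → 01 7f.
Outer hash (recomputed tag): sum = 116+92+92+92+92+92+1+127 = 704 → 02 c0.
Recomputed tag = 02c0; claimed = 02c0 → match.

valid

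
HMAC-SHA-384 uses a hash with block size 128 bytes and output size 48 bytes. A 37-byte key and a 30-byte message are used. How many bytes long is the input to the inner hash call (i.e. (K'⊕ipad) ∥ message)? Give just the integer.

158

Key is 37 ≤ 128 bytes, zero-padded: |K'| = 128.
Inner input = (K'⊕ipad) ∥ m → 128 + 30 = 158 bytes.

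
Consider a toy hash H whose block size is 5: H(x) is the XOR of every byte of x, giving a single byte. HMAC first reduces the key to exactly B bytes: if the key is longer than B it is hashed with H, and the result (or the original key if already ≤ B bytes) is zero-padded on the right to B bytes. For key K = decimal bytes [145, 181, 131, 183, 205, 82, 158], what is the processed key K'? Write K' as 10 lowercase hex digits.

|K| = 7 > B = 5, so first hash the key.
H(K): XOR 91⊕b5⊕83⊕b7⊕cd⊕52⊕9e = 11.
Zero-pad H(K) = 11 to 5 bytes: K' = 11 00 00 00 00.

1100000000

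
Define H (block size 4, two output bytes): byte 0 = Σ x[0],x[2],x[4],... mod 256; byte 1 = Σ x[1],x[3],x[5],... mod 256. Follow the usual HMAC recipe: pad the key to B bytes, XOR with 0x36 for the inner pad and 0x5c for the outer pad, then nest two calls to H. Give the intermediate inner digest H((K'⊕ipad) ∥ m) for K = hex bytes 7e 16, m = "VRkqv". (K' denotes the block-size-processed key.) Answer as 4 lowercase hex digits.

Key hex bytes 7e 16 is 2 bytes ≤ B = 4; zero-pad to 4 bytes: K' = 7e 16 00 00.
K' ⊕ ipad = 48 20 36 36.
Inner input = 48 20 36 36 ∥ 56 52 6b 71 76.
Inner hash: even-index sum = 437 mod 256 = 181; odd-index sum = 281 mod 256 = 25 → b5 19.

b519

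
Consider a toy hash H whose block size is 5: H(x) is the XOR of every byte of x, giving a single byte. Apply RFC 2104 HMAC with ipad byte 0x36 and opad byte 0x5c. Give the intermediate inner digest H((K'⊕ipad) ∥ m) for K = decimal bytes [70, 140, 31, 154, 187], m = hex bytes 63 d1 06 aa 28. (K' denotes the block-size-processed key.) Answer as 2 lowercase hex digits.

f4

Key decimal bytes [70, 140, 31, 154, 187] = 46 8c 1f 9a bb is exactly B = 5 bytes: K' = 46 8c 1f 9a bb.
K' ⊕ ipad = 70 ba 29 ac 8d.
Inner input = 70 ba 29 ac 8d ∥ 63 d1 06 aa 28.
Inner hash: XOR 70⊕ba⊕29⊕ac⊕8d⊕63⊕d1⊕06⊕aa⊕28 = f4.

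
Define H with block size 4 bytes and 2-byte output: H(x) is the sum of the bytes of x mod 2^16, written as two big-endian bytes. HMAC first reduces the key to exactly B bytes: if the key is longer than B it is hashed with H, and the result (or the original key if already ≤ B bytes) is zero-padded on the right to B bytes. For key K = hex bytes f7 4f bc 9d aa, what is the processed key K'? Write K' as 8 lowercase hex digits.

|K| = 5 > B = 4, so first hash the key.
H(K): sum = 247+79+188+157+170 = 841 → 03 49.
Zero-pad H(K) = 03 49 to 4 bytes: K' = 03 49 00 00.

03490000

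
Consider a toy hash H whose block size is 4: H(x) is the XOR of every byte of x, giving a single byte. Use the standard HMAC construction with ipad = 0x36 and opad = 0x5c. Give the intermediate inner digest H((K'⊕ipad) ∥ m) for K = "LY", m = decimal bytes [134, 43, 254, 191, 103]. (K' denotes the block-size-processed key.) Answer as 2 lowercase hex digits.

9e

Key "LY" = 4c 59 is 2 bytes ≤ B = 4; zero-pad to 4 bytes: K' = 4c 59 00 00.
K' ⊕ ipad = 7a 6f 36 36.
Inner input = 7a 6f 36 36 ∥ 86 2b fe bf 67.
Inner hash: XOR 7a⊕6f⊕36⊕36⊕86⊕2b⊕fe⊕bf⊕67 = 9e.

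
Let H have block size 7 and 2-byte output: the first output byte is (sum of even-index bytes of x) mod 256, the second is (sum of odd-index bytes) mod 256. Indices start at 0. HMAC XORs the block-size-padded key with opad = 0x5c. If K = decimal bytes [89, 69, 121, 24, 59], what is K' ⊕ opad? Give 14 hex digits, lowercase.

Key decimal bytes [89, 69, 121, 24, 59] = 59 45 79 18 3b is 5 bytes ≤ B = 7; zero-pad to 7 bytes: K' = 59 45 79 18 3b 00 00.
XOR each byte with 0x5c: 59⊕5c=05, 45⊕5c=19, 79⊕5c=25, 18⊕5c=44, 3b⊕5c=67, 00⊕5c=5c, 00⊕5c=5c.

05192544675c5c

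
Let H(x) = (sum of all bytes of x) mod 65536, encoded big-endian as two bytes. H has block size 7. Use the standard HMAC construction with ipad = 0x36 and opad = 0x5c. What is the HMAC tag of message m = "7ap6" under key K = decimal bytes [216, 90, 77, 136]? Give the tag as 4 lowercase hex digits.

02fa

Key decimal bytes [216, 90, 77, 136] = d8 5a 4d 88 is 4 bytes ≤ B = 7; zero-pad to 7 bytes: K' = d8 5a 4d 88 00 00 00.
K' ⊕ ipad = ee 6c 7b be 36 36 36.  K' ⊕ opad = 84 06 11 d4 5c 5c 5c.
Inner input = (K'⊕ipad) ∥ m = ee 6c 7b be 36 36 36 ∥ 37 61 70 36.
Inner hash: sum = 238+108+123+190+54+54+54+55+97+112+54 = 1139 → 04 73.
Outer input = (K'⊕opad) ∥ inner = 84 06 11 d4 5c 5c 5c ∥ 04 73.
Outer hash (tag): sum = 132+6+17+212+92+92+92+4+115 = 762 → 02 fa.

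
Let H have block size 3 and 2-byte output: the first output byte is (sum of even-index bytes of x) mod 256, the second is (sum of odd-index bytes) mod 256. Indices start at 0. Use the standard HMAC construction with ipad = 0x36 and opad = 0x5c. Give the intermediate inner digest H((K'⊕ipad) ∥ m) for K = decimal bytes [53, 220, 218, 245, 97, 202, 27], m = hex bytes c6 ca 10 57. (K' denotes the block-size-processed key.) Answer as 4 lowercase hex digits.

Key decimal bytes [53, 220, 218, 245, 97, 202, 27] = 35 dc da f5 61 ca 1b is 7 bytes > B = 3, so hash it first: H(key) = 8b 9b, then zero-pad to 3 bytes: K' = 8b 9b 00.
K' ⊕ ipad = bd ad 36.
Inner input = bd ad 36 ∥ c6 ca 10 57.
Inner hash: even-index sum = 532 mod 256 = 20; odd-index sum = 387 mod 256 = 131 → 14 83.

1483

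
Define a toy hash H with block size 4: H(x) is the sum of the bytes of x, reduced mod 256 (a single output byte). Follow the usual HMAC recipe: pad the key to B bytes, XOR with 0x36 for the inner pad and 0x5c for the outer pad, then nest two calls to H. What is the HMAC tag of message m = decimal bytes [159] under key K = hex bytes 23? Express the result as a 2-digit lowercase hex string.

e9

Key hex bytes 23 is 1 byte ≤ B = 4; zero-pad to 4 bytes: K' = 23 00 00 00.
K' ⊕ ipad = 15 36 36 36.  K' ⊕ opad = 7f 5c 5c 5c.
Inner input = (K'⊕ipad) ∥ m = 15 36 36 36 ∥ 9f.
Inner hash: sum = 21+54+54+54+159 = 342; mod 256 = 86 → 56.
Outer input = (K'⊕opad) ∥ inner = 7f 5c 5c 5c ∥ 56.
Outer hash (tag): sum = 127+92+92+92+86 = 489; mod 256 = 233 → e9.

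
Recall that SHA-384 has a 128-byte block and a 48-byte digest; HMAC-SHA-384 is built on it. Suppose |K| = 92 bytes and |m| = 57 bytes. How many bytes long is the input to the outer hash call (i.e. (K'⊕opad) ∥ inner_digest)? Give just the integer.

Key is 92 ≤ 128 bytes, zero-padded: |K'| = 128.
Outer input = (K'⊕opad) ∥ H(inner) → 128 + 48 = 176 bytes.

176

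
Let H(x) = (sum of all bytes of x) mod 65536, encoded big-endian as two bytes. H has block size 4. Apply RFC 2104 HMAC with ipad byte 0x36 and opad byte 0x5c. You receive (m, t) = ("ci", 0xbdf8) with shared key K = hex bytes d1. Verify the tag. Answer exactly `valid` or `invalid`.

invalid

Key hex bytes d1 is 1 byte ≤ B = 4; zero-pad to 4 bytes: K' = d1 00 00 00.
K' ⊕ ipad = e7 36 36 36; K' ⊕ opad = 8d 5c 5c 5c.
Inner hash: sum = 231+54+54+54+99+105 = 597 → 02 55.
Outer hash (recomputed tag): sum = 141+92+92+92+2+85 = 504 → 01 f8.
Recomputed tag = 01f8; claimed = bdf8 → mismatch.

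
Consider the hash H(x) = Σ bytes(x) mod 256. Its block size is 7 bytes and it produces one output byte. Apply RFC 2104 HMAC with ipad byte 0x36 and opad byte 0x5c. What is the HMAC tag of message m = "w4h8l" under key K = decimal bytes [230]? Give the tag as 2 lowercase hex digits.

Key decimal bytes [230] = e6 is 1 byte ≤ B = 7; zero-pad to 7 bytes: K' = e6 00 00 00 00 00 00.
K' ⊕ ipad = d0 36 36 36 36 36 36.  K' ⊕ opad = ba 5c 5c 5c 5c 5c 5c.
Inner input = (K'⊕ipad) ∥ m = d0 36 36 36 36 36 36 ∥ 77 34 68 38 6c.
Inner hash: sum = 208+54+54+54+54+54+54+119+52+104+56+108 = 971; mod 256 = 203 → cb.
Outer input = (K'⊕opad) ∥ inner = ba 5c 5c 5c 5c 5c 5c ∥ cb.
Outer hash (tag): sum = 186+92+92+92+92+92+92+203 = 941; mod 256 = 173 → ad.

ad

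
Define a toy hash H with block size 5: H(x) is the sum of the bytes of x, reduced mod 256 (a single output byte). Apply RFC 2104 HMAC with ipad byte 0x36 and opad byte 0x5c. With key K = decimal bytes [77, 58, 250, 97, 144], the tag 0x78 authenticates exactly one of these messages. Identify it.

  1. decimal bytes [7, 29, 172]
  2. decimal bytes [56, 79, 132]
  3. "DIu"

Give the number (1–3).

Key decimal bytes [77, 58, 250, 97, 144] = 4d 3a fa 61 90 is exactly B = 5 bytes: K' = 4d 3a fa 61 90.
K' ⊕ ipad = 7b 0c cc 57 a6; K' ⊕ opad = 11 66 a6 3d cc.
m1: inner = H(7b 0c cc 57 a6 07 1d ac) = 20; tag = H(11 66 a6 3d cc 20) = 46
m2: inner = H(7b 0c cc 57 a6 38 4f 84) = 5b; tag = H(11 66 a6 3d cc 5b) = 81
m3: inner = H(7b 0c cc 57 a6 44 49 75) = 52; tag = H(11 66 a6 3d cc 52) = 78 ← matches

3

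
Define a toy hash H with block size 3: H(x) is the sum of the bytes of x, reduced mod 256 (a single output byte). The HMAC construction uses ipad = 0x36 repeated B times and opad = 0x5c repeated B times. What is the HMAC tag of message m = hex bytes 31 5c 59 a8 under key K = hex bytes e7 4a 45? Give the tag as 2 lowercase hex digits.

38

Key hex bytes e7 4a 45 is exactly B = 3 bytes: K' = e7 4a 45.
K' ⊕ ipad = d1 7c 73.  K' ⊕ opad = bb 16 19.
Inner input = (K'⊕ipad) ∥ m = d1 7c 73 ∥ 31 5c 59 a8.
Inner hash: sum = 209+124+115+49+92+89+168 = 846; mod 256 = 78 → 4e.
Outer input = (K'⊕opad) ∥ inner = bb 16 19 ∥ 4e.
Outer hash (tag): sum = 187+22+25+78 = 312; mod 256 = 56 → 38.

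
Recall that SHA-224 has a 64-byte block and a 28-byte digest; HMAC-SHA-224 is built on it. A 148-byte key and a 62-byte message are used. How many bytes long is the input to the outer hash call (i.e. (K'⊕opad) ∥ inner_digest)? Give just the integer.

Key is 148 > 64 bytes, so it is hashed to 28 bytes then zero-padded to 64: |K'| = 64.
Outer input = (K'⊕opad) ∥ H(inner) → 64 + 28 = 92 bytes.

92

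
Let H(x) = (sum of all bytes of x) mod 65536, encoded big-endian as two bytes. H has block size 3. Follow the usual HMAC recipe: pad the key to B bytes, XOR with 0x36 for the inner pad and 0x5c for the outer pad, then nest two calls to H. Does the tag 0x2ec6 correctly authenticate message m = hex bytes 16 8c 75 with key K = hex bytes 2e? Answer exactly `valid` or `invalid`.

invalid

Key hex bytes 2e is 1 byte ≤ B = 3; zero-pad to 3 bytes: K' = 2e 00 00.
K' ⊕ ipad = 18 36 36; K' ⊕ opad = 72 5c 5c.
Inner hash: sum = 24+54+54+22+140+117 = 411 → 01 9b.
Outer hash (recomputed tag): sum = 114+92+92+1+155 = 454 → 01 c6.
Recomputed tag = 01c6; claimed = 2ec6 → mismatch.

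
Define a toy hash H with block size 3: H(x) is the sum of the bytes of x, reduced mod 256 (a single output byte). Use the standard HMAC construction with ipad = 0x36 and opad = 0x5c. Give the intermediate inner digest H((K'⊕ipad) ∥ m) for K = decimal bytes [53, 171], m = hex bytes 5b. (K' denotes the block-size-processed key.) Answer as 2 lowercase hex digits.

Key decimal bytes [53, 171] = 35 ab is 2 bytes ≤ B = 3; zero-pad to 3 bytes: K' = 35 ab 00.
K' ⊕ ipad = 03 9d 36.
Inner input = 03 9d 36 ∥ 5b.
Inner hash: sum = 3+157+54+91 = 305; mod 256 = 49 → 31.

31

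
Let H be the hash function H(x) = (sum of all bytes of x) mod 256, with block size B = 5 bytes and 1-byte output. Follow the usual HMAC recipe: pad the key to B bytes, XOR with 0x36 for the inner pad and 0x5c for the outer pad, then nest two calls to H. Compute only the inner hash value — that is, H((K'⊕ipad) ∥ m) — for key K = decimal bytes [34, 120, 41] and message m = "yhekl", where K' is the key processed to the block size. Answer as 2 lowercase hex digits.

0a

Key decimal bytes [34, 120, 41] = 22 78 29 is 3 bytes ≤ B = 5; zero-pad to 5 bytes: K' = 22 78 29 00 00.
K' ⊕ ipad = 14 4e 1f 36 36.
Inner input = 14 4e 1f 36 36 ∥ 79 68 65 6b 6c.
Inner hash: sum = 20+78+31+54+54+121+104+101+107+108 = 778; mod 256 = 10 → 0a.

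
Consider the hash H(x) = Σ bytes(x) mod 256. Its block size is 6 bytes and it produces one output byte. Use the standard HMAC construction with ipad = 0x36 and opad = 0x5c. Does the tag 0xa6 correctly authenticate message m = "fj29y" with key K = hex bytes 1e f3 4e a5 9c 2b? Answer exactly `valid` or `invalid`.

Key hex bytes 1e f3 4e a5 9c 2b is exactly B = 6 bytes: K' = 1e f3 4e a5 9c 2b.
K' ⊕ ipad = 28 c5 78 93 aa 1d; K' ⊕ opad = 42 af 12 f9 c0 77.
Inner hash: sum = 40+197+120+147+170+29+102+106+50+57+121 = 1139; mod 256 = 115 → 73.
Outer hash (recomputed tag): sum = 66+175+18+249+192+119+115 = 934; mod 256 = 166 → a6.
Recomputed tag = a6; claimed = a6 → match.

valid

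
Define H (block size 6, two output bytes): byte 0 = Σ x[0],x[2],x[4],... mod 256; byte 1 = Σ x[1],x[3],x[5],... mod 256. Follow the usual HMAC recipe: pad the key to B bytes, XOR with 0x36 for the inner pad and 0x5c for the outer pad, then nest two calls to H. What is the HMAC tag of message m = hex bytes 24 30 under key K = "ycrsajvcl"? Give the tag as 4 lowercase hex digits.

Key "ycrsajvcl" = 79 63 72 73 61 6a 76 63 6c is 9 bytes > B = 6, so hash it first: H(key) = 2e a3, then zero-pad to 6 bytes: K' = 2e a3 00 00 00 00.
K' ⊕ ipad = 18 95 36 36 36 36.  K' ⊕ opad = 72 ff 5c 5c 5c 5c.
Inner input = (K'⊕ipad) ∥ m = 18 95 36 36 36 36 ∥ 24 30.
Inner hash: even-index sum = 168 mod 256 = 168; odd-index sum = 305 mod 256 = 49 → a8 31.
Outer input = (K'⊕opad) ∥ inner = 72 ff 5c 5c 5c 5c ∥ a8 31.
Outer hash (tag): even-index sum = 466 mod 256 = 210; odd-index sum = 488 mod 256 = 232 → d2 e8.

d2e8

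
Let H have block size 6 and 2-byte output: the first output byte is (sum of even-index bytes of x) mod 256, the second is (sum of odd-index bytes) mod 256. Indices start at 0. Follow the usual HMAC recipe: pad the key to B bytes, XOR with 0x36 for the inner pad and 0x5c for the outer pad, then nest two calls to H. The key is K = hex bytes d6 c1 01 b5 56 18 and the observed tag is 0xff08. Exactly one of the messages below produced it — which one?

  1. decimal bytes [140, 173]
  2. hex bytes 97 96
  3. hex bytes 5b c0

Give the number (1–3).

Key hex bytes d6 c1 01 b5 56 18 is exactly B = 6 bytes: K' = d6 c1 01 b5 56 18.
K' ⊕ ipad = e0 f7 37 83 60 2e; K' ⊕ opad = 8a 9d 5d e9 0a 44.
m1: inner = H(e0 f7 37 83 60 2e 8c ad) = 03 55; tag = H(8a 9d 5d e9 0a 44 03 55) = f41f
m2: inner = H(e0 f7 37 83 60 2e 97 96) = 0e 3e; tag = H(8a 9d 5d e9 0a 44 0e 3e) = ff08 ← matches
m3: inner = H(e0 f7 37 83 60 2e 5b c0) = d2 68; tag = H(8a 9d 5d e9 0a 44 d2 68) = c332

2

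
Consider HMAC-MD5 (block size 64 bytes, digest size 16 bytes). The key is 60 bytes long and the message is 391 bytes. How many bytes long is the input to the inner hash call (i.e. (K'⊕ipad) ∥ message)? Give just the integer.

Key is 60 ≤ 64 bytes, zero-padded: |K'| = 64.
Inner input = (K'⊕ipad) ∥ m → 64 + 391 = 455 bytes.

455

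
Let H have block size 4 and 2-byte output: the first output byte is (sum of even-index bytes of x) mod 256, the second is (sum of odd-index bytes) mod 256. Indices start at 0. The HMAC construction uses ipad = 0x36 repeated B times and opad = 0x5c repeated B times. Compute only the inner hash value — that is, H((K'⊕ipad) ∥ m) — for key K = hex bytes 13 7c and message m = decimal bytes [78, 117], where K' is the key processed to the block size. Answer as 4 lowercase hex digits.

Key hex bytes 13 7c is 2 bytes ≤ B = 4; zero-pad to 4 bytes: K' = 13 7c 00 00.
K' ⊕ ipad = 25 4a 36 36.
Inner input = 25 4a 36 36 ∥ 4e 75.
Inner hash: even-index sum = 169 mod 256 = 169; odd-index sum = 245 mod 256 = 245 → a9 f5.

a9f5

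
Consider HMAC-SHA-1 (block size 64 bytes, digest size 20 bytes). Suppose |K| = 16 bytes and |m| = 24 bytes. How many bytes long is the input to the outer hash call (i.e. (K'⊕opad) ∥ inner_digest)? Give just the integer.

84

Key is 16 ≤ 64 bytes, zero-padded: |K'| = 64.
Outer input = (K'⊕opad) ∥ H(inner) → 64 + 20 = 84 bytes.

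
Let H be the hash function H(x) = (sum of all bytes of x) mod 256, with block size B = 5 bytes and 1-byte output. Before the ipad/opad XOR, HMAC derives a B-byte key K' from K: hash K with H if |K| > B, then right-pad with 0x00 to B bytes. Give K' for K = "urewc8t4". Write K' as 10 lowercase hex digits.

0600000000

|K| = 8 > B = 5, so first hash the key.
H(K): sum = 117+114+101+119+99+56+116+52 = 774; mod 256 = 6 → 06.
Zero-pad H(K) = 06 to 5 bytes: K' = 06 00 00 00 00.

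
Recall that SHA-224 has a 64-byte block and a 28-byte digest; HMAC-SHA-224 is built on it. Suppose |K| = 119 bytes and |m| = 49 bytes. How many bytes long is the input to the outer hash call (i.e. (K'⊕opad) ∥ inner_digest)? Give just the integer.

92

Key is 119 > 64 bytes, so it is hashed to 28 bytes then zero-padded to 64: |K'| = 64.
Outer input = (K'⊕opad) ∥ H(inner) → 64 + 28 = 92 bytes.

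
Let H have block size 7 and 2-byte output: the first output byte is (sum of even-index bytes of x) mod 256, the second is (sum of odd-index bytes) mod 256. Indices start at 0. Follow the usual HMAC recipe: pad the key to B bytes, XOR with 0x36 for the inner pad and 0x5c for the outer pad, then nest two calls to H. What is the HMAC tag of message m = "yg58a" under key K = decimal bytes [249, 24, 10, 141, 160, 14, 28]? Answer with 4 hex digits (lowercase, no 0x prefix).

Key decimal bytes [249, 24, 10, 141, 160, 14, 28] = f9 18 0a 8d a0 0e 1c is exactly B = 7 bytes: K' = f9 18 0a 8d a0 0e 1c.
K' ⊕ ipad = cf 2e 3c bb 96 38 2a.  K' ⊕ opad = a5 44 56 d1 fc 52 40.
Inner input = (K'⊕ipad) ∥ m = cf 2e 3c bb 96 38 2a ∥ 79 67 35 38 61.
Inner hash: even-index sum = 618 mod 256 = 106; odd-index sum = 560 mod 256 = 48 → 6a 30.
Outer input = (K'⊕opad) ∥ inner = a5 44 56 d1 fc 52 40 ∥ 6a 30.
Outer hash (tag): even-index sum = 615 mod 256 = 103; odd-index sum = 465 mod 256 = 209 → 67 d1.

67d1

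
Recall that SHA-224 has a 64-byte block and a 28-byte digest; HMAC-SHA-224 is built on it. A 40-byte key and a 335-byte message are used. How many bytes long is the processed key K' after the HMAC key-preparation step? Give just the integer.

Key is 40 ≤ 64 bytes, zero-padded: |K'| = 64.

64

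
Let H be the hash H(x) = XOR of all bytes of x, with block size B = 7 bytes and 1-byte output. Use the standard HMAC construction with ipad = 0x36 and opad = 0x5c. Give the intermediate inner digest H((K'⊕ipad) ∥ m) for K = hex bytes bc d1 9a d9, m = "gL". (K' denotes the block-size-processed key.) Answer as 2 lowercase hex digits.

Key hex bytes bc d1 9a d9 is 4 bytes ≤ B = 7; zero-pad to 7 bytes: K' = bc d1 9a d9 00 00 00.
K' ⊕ ipad = 8a e7 ac ef 36 36 36.
Inner input = 8a e7 ac ef 36 36 36 ∥ 67 4c.
Inner hash: XOR 8a⊕e7⊕ac⊕ef⊕36⊕36⊕36⊕67⊕4c = 33.

33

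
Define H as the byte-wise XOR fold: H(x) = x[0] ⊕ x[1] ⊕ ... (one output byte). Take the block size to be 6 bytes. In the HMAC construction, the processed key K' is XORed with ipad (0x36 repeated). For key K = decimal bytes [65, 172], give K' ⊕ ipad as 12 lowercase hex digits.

779a36363636

Key decimal bytes [65, 172] = 41 ac is 2 bytes ≤ B = 6; zero-pad to 6 bytes: K' = 41 ac 00 00 00 00.
XOR each byte with 0x36: 41⊕36=77, ac⊕36=9a, 00⊕36=36, 00⊕36=36, 00⊕36=36, 00⊕36=36.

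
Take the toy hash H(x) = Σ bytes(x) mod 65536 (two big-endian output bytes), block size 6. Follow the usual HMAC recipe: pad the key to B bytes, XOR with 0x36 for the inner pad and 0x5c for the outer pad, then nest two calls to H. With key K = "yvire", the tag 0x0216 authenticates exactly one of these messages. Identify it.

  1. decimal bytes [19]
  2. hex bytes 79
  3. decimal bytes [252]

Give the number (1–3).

1

Key "yvire" = 79 76 69 72 65 is 5 bytes ≤ B = 6; zero-pad to 6 bytes: K' = 79 76 69 72 65 00.
K' ⊕ ipad = 4f 40 5f 44 53 36; K' ⊕ opad = 25 2a 35 2e 39 5c.
m1: inner = H(4f 40 5f 44 53 36 13) = 01 ce; tag = H(25 2a 35 2e 39 5c 01 ce) = 0216 ← matches
m2: inner = H(4f 40 5f 44 53 36 79) = 02 34; tag = H(25 2a 35 2e 39 5c 02 34) = 017d
m3: inner = H(4f 40 5f 44 53 36 fc) = 02 b7; tag = H(25 2a 35 2e 39 5c 02 b7) = 0200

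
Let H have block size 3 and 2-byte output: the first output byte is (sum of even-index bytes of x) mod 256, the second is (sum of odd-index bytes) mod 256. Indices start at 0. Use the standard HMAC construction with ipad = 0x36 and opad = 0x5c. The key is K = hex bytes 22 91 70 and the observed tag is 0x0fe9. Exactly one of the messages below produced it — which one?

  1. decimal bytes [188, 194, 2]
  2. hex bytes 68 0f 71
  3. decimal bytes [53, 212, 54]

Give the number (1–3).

1

Key hex bytes 22 91 70 is exactly B = 3 bytes: K' = 22 91 70.
K' ⊕ ipad = 14 a7 46; K' ⊕ opad = 7e cd 2c.
m1: inner = H(14 a7 46 bc c2 02) = 1c 65; tag = H(7e cd 2c 1c 65) = 0fe9 ← matches
m2: inner = H(14 a7 46 68 0f 71) = 69 80; tag = H(7e cd 2c 69 80) = 2a36
m3: inner = H(14 a7 46 35 d4 36) = 2e 12; tag = H(7e cd 2c 2e 12) = bcfb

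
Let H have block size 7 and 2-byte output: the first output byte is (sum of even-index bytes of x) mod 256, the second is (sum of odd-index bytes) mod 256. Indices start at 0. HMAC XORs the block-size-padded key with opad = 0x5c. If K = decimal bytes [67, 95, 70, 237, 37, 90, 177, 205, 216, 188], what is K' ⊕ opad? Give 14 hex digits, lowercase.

Key decimal bytes [67, 95, 70, 237, 37, 90, 177, 205, 216, 188] = 43 5f 46 ed 25 5a b1 cd d8 bc is 10 bytes > B = 7, so hash it first: H(key) = 37 2f, then zero-pad to 7 bytes: K' = 37 2f 00 00 00 00 00.
XOR each byte with 0x5c: 37⊕5c=6b, 2f⊕5c=73, 00⊕5c=5c, 00⊕5c=5c, 00⊕5c=5c, 00⊕5c=5c, 00⊕5c=5c.

6b735c5c5c5c5c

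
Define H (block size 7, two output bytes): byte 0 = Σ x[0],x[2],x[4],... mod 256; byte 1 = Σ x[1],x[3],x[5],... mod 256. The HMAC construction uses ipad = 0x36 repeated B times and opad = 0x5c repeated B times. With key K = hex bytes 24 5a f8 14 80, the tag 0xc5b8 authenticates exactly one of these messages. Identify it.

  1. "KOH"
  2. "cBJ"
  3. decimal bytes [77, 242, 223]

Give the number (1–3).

2

Key hex bytes 24 5a f8 14 80 is 5 bytes ≤ B = 7; zero-pad to 7 bytes: K' = 24 5a f8 14 80 00 00.
K' ⊕ ipad = 12 6c ce 22 b6 36 36; K' ⊕ opad = 78 06 a4 48 dc 5c 5c.
m1: inner = H(12 6c ce 22 b6 36 36 4b 4f 48) = 1b 57; tag = H(78 06 a4 48 dc 5c 5c 1b 57) = abc5
m2: inner = H(12 6c ce 22 b6 36 36 63 42 4a) = 0e 71; tag = H(78 06 a4 48 dc 5c 5c 0e 71) = c5b8 ← matches
m3: inner = H(12 6c ce 22 b6 36 36 4d f2 df) = be f0; tag = H(78 06 a4 48 dc 5c 5c be f0) = 4468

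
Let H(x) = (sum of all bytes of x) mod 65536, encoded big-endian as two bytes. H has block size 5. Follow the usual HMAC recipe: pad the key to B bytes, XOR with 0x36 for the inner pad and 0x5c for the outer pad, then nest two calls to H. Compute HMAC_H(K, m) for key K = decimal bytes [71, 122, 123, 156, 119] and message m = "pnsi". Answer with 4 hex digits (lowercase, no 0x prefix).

Key decimal bytes [71, 122, 123, 156, 119] = 47 7a 7b 9c 77 is exactly B = 5 bytes: K' = 47 7a 7b 9c 77.
K' ⊕ ipad = 71 4c 4d aa 41.  K' ⊕ opad = 1b 26 27 c0 2b.
Inner input = (K'⊕ipad) ∥ m = 71 4c 4d aa 41 ∥ 70 6e 73 69.
Inner hash: sum = 113+76+77+170+65+112+110+115+105 = 943 → 03 af.
Outer input = (K'⊕opad) ∥ inner = 1b 26 27 c0 2b ∥ 03 af.
Outer hash (tag): sum = 27+38+39+192+43+3+175 = 517 → 02 05.

0205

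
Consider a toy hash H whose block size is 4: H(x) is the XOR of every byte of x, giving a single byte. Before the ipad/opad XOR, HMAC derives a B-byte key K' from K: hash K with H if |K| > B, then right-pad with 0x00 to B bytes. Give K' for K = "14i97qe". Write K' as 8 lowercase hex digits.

|K| = 7 > B = 4, so first hash the key.
H(K): XOR 31⊕34⊕69⊕39⊕37⊕71⊕65 = 76.
Zero-pad H(K) = 76 to 4 bytes: K' = 76 00 00 00.

76000000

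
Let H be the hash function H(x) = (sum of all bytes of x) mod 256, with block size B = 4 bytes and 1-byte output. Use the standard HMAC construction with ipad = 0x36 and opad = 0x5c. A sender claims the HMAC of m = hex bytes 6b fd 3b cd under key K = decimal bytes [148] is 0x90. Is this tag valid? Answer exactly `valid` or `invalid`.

Key decimal bytes [148] = 94 is 1 byte ≤ B = 4; zero-pad to 4 bytes: K' = 94 00 00 00.
K' ⊕ ipad = a2 36 36 36; K' ⊕ opad = c8 5c 5c 5c.
Inner hash: sum = 162+54+54+54+107+253+59+205 = 948; mod 256 = 180 → b4.
Outer hash (recomputed tag): sum = 200+92+92+92+180 = 656; mod 256 = 144 → 90.
Recomputed tag = 90; claimed = 90 → match.

valid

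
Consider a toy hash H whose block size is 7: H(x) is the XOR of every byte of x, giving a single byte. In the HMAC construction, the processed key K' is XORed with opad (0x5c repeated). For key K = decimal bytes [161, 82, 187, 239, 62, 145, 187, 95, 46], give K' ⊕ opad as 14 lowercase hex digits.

Key decimal bytes [161, 82, 187, 239, 62, 145, 187, 95, 46] = a1 52 bb ef 3e 91 bb 5f 2e is 9 bytes > B = 7, so hash it first: H(key) = c2, then zero-pad to 7 bytes: K' = c2 00 00 00 00 00 00.
XOR each byte with 0x5c: c2⊕5c=9e, 00⊕5c=5c, 00⊕5c=5c, 00⊕5c=5c, 00⊕5c=5c, 00⊕5c=5c, 00⊕5c=5c.

9e5c5c5c5c5c5c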